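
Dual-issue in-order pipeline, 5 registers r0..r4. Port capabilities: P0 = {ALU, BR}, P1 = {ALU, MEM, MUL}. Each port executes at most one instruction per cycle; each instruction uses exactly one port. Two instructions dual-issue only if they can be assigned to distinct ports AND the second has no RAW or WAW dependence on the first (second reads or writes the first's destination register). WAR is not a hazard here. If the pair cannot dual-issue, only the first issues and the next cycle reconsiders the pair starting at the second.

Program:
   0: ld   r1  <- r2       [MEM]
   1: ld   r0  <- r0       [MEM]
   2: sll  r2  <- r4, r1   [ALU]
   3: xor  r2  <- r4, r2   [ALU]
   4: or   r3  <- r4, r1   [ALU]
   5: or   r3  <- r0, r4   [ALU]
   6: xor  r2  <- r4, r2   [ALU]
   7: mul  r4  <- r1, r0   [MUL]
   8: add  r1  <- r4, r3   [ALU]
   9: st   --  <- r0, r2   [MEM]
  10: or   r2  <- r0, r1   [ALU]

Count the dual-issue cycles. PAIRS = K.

[0] i0  ld.MEM  -- no-port MEM/MEM
[1] i1/i2  ld.MEM sll.ALU  -- pair
[2] i3/i4  xor.ALU or.ALU  -- pair
[3] i5/i6  or.ALU xor.ALU  -- pair
[4] i7  mul.MUL  -- RAW r4
[5] i8/i9  add.ALU st.MEM  -- pair
[6] i10  or.ALU  -- tail

PAIRS = 4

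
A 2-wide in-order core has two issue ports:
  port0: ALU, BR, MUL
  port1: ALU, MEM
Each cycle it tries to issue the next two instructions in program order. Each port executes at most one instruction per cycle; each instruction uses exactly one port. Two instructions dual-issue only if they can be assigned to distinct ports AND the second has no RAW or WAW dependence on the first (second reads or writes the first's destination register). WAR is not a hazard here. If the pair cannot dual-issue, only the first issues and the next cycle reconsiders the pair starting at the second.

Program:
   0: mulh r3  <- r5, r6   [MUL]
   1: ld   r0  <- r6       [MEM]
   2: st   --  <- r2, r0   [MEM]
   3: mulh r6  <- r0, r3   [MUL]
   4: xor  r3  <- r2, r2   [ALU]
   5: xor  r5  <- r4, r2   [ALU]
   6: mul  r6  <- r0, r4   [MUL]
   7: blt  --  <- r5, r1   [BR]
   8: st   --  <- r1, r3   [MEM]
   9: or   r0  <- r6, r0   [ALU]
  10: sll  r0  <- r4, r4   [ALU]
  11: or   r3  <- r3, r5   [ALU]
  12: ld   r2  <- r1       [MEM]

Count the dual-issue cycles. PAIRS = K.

t=0 i0/i1:mulh.MUL/ld.MEM ; dual
t=1 i2/i3:st.MEM/mulh.MUL ; dual
t=2 i4/i5:xor.ALU/xor.ALU ; dual
t=3 i6:mul.MUL ; no-port MUL/BR
t=4 i7/i8:blt.BR/st.MEM ; dual
t=5 i9:or.ALU ; WAW r0
t=6 i10/i11:sll.ALU/or.ALU ; dual
t=7 i12:ld.MEM ; tail

PAIRS = 5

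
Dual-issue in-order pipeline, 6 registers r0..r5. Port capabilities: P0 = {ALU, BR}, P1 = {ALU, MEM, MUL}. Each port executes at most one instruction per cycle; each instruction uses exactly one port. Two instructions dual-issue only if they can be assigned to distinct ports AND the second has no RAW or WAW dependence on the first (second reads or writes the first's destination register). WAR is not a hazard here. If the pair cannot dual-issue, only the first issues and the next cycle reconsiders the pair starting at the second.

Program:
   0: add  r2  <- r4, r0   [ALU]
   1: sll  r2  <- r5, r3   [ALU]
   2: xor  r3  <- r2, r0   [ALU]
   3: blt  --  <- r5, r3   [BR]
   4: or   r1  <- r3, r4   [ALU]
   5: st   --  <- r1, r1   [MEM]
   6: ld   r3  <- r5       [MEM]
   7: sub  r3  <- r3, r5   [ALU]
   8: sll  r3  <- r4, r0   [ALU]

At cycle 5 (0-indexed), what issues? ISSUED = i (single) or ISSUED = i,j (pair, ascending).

ISSUED = 6

c0: i0 add  WAW r2
c1: i1 sll  RAW r2
c2: i2 xor  RAW r3
c3: i3&i4 blt/or  2-wide
c4: i5 st  no-port MEM/MEM
c5: i6 ld  RAW+WAW r3
c6: i7 sub  WAW r3
c7: i8 sll  tail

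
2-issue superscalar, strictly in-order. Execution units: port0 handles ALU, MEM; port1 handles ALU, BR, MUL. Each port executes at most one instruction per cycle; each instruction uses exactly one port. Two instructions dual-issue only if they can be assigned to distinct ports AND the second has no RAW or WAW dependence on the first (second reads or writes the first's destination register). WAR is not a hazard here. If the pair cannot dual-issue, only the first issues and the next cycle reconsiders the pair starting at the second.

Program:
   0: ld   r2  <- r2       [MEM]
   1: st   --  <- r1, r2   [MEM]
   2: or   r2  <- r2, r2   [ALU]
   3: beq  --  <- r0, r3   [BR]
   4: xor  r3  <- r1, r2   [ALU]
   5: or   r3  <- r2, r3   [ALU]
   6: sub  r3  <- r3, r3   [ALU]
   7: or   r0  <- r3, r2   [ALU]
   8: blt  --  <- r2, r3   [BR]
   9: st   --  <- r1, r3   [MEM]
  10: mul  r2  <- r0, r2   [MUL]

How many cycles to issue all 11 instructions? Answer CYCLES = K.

CYCLES = 7

#0 head=0: ld i0 no-port MEM/MEM
#1 head=1: st or i1&i2 2-wide
#2 head=3: beq xor i3&i4 2-wide
#3 head=5: or i5 RAW+WAW r3
#4 head=6: sub i6 RAW r3
#5 head=7: or blt i7&i8 2-wide
#6 head=9: st mul i9&i10 2-wide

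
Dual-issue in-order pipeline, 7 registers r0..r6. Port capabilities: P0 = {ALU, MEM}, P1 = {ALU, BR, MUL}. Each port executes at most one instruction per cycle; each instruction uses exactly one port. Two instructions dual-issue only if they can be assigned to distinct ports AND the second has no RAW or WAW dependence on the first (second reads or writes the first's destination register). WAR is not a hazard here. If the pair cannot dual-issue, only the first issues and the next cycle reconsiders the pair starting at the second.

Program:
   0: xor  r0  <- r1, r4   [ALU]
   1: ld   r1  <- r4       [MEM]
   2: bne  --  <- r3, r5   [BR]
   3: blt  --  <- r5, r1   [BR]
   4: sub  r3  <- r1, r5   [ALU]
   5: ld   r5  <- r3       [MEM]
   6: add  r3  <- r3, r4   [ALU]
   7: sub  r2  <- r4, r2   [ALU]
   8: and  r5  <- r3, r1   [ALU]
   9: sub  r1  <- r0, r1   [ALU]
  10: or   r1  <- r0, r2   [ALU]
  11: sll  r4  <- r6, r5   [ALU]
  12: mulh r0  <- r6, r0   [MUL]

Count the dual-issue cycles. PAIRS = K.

PAIRS = 5

c0: i0/i1 xor;ld  pair
c1: i2 bne  no-port BR/BR
c2: i3/i4 blt;sub  pair
c3: i5/i6 ld;add  pair
c4: i7/i8 sub;and  pair
c5: i9 sub  WAW r1
c6: i10/i11 or;sll  pair
c7: i12 mulh  tail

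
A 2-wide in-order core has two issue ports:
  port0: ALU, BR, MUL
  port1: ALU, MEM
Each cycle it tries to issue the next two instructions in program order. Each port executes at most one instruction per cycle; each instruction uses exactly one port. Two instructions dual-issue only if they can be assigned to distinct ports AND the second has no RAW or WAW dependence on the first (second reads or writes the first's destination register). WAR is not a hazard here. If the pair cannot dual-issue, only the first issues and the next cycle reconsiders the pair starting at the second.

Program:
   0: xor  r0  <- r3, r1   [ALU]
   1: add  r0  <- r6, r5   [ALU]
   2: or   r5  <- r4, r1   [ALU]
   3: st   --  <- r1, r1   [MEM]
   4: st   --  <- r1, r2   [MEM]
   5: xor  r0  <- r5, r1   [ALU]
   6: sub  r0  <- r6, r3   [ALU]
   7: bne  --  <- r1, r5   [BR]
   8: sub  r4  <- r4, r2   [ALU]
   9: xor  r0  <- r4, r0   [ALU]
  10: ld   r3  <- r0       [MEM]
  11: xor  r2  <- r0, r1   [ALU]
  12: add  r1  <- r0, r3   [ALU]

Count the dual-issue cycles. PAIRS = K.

c0: i0 xor  WAW r0
c1: i1+i2 add/or  2-wide
c2: i3 st  no-port MEM/MEM
c3: i4+i5 st/xor  2-wide
c4: i6+i7 sub/bne  2-wide
c5: i8 sub  RAW r4
c6: i9 xor  RAW r0
c7: i10+i11 ld/xor  2-wide
c8: i12 add  tail

PAIRS = 4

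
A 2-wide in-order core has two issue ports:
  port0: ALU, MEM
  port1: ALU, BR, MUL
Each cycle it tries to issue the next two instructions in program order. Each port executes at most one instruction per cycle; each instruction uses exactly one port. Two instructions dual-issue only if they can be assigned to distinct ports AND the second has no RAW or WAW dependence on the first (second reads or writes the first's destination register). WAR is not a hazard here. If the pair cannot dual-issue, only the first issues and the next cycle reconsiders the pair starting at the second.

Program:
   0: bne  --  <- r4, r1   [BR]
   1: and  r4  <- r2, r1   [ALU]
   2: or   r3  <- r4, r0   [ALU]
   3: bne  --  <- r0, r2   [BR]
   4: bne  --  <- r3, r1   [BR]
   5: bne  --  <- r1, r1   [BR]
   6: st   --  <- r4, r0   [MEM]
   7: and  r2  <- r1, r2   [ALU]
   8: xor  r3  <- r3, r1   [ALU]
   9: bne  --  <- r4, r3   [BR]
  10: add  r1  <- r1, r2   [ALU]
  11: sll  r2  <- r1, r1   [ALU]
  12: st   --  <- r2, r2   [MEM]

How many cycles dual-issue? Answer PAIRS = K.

c0: i0/i1 bne and  dual
c1: i2/i3 or bne  dual
c2: i4 bne  no-port BR/BR
c3: i5/i6 bne st  dual
c4: i7/i8 and xor  dual
c5: i9/i10 bne add  dual
c6: i11 sll  RAW r2
c7: i12 st  tail

PAIRS = 5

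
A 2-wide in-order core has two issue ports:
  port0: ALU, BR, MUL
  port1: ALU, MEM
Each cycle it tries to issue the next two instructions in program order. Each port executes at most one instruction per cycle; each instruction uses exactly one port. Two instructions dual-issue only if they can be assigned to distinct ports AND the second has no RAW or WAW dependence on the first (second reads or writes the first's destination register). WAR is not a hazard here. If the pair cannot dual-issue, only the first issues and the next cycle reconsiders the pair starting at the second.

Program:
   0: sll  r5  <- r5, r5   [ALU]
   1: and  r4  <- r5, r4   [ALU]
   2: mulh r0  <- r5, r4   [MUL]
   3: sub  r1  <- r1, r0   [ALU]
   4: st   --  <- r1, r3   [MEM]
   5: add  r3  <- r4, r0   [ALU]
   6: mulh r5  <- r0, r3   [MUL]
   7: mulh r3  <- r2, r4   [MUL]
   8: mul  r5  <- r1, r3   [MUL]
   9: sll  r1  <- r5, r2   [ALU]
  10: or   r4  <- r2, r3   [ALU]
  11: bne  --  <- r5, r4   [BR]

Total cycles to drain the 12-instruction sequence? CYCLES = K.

CYCLES = 10

  cy0 -> i0 (sll) RAW r5
  cy1 -> i1 (and) RAW r4
  cy2 -> i2 (mulh) RAW r0
  cy3 -> i3 (sub) RAW r1
  cy4 -> i4&i5 (st add) 2-wide
  cy5 -> i6 (mulh) no-port MUL/MUL
  cy6 -> i7 (mulh) no-port MUL/MUL
  cy7 -> i8 (mul) RAW r5
  cy8 -> i9&i10 (sll or) 2-wide
  cy9 -> i11 (bne) tail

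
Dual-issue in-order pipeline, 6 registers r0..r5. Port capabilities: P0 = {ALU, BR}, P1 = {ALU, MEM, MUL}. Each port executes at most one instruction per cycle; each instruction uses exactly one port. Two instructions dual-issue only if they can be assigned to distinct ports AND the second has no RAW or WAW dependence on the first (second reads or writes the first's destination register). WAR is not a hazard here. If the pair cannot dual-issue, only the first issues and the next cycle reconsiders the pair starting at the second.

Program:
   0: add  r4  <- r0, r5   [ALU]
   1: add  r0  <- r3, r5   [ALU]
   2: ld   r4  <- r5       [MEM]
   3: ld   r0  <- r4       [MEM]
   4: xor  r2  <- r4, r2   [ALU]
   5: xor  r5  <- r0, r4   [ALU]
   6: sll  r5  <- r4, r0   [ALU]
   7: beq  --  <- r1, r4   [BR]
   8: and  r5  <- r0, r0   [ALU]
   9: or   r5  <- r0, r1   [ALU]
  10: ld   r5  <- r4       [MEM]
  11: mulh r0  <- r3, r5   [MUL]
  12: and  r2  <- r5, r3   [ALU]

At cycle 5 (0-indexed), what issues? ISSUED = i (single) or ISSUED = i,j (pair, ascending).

ISSUED = 8

[0] i0,i1  add.ALU add.ALU  -- 2-wide
[1] i2  ld.MEM  -- no-port MEM/MEM
[2] i3,i4  ld.MEM xor.ALU  -- 2-wide
[3] i5  xor.ALU  -- WAW r5
[4] i6,i7  sll.ALU beq.BR  -- 2-wide
[5] i8  and.ALU  -- WAW r5
[6] i9  or.ALU  -- WAW r5
[7] i10  ld.MEM  -- no-port MEM/MUL
[8] i11,i12  mulh.MUL and.ALU  -- 2-wide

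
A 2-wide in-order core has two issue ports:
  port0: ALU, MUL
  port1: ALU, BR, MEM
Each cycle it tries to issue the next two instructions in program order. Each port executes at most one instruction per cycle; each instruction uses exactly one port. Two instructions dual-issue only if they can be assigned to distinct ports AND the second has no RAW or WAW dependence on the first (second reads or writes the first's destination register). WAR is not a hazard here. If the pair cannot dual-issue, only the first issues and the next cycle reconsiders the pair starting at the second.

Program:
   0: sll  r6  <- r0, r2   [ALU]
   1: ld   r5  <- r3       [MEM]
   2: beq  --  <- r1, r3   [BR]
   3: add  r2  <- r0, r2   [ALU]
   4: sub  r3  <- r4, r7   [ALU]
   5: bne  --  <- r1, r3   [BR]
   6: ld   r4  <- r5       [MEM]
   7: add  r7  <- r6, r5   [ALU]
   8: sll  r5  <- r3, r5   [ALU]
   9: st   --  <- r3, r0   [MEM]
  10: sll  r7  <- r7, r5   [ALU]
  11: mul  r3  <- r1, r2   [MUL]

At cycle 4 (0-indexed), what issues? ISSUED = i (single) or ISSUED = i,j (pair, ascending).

  cy0 -> i0/i1 (sll;ld) dual
  cy1 -> i2/i3 (beq;add) dual
  cy2 -> i4 (sub) RAW r3
  cy3 -> i5 (bne) no-port BR/MEM
  cy4 -> i6/i7 (ld;add) dual
  cy5 -> i8/i9 (sll;st) dual
  cy6 -> i10/i11 (sll;mul) dual

ISSUED = 6,7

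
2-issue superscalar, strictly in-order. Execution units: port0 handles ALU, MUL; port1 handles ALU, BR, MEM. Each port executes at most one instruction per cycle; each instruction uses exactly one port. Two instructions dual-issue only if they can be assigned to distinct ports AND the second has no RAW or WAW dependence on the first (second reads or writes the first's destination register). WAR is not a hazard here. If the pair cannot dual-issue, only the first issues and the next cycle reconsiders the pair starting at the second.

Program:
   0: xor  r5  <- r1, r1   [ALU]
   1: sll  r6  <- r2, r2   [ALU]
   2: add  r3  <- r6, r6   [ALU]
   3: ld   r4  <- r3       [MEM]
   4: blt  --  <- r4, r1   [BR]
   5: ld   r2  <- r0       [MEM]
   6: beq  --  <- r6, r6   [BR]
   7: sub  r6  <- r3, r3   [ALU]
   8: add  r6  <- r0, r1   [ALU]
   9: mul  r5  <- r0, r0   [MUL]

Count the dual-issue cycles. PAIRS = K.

PAIRS = 3

  cy0 -> i0/i1 (xor/sll) pair
  cy1 -> i2 (add) RAW r3
  cy2 -> i3 (ld) no-port MEM/BR
  cy3 -> i4 (blt) no-port BR/MEM
  cy4 -> i5 (ld) no-port MEM/BR
  cy5 -> i6/i7 (beq/sub) pair
  cy6 -> i8/i9 (add/mul) pair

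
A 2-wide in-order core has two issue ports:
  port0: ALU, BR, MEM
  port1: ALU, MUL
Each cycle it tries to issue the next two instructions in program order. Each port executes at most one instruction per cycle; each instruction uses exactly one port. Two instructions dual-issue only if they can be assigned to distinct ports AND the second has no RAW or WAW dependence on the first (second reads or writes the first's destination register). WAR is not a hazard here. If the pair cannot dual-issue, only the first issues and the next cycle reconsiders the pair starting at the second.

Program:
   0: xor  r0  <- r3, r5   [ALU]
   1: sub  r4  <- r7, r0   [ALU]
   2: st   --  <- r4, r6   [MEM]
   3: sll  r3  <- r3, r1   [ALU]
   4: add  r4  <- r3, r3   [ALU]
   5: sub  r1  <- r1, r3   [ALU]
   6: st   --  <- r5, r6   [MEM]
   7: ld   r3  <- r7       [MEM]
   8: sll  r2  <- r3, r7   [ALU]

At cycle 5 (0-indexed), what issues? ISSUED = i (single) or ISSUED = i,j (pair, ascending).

ISSUED = 7

  cy0 -> i0 (xor.ALU) RAW r0
  cy1 -> i1 (sub.ALU) RAW r4
  cy2 -> i2&i3 (st.MEM/sll.ALU) dual
  cy3 -> i4&i5 (add.ALU/sub.ALU) dual
  cy4 -> i6 (st.MEM) no-port MEM/MEM
  cy5 -> i7 (ld.MEM) RAW r3
  cy6 -> i8 (sll.ALU) tail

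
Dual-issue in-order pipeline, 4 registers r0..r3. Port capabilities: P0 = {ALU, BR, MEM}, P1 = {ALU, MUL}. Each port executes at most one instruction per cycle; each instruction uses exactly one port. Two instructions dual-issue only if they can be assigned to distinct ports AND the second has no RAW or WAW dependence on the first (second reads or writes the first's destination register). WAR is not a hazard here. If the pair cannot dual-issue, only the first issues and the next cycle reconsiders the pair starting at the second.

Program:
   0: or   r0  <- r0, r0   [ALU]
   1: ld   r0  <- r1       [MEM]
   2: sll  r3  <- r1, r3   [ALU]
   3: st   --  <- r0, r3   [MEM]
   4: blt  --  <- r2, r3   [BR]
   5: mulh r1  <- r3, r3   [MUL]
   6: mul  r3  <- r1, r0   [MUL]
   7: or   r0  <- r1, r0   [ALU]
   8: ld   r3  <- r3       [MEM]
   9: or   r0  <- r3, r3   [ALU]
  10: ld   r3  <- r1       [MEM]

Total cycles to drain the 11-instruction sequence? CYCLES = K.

CYCLES = 7

#0 head=0: or.ALU i0 WAW r0
#1 head=1: ld.MEM sll.ALU i1+i2 2-wide
#2 head=3: st.MEM i3 no-port MEM/BR
#3 head=4: blt.BR mulh.MUL i4+i5 2-wide
#4 head=6: mul.MUL or.ALU i6+i7 2-wide
#5 head=8: ld.MEM i8 RAW r3
#6 head=9: or.ALU ld.MEM i9+i10 2-wide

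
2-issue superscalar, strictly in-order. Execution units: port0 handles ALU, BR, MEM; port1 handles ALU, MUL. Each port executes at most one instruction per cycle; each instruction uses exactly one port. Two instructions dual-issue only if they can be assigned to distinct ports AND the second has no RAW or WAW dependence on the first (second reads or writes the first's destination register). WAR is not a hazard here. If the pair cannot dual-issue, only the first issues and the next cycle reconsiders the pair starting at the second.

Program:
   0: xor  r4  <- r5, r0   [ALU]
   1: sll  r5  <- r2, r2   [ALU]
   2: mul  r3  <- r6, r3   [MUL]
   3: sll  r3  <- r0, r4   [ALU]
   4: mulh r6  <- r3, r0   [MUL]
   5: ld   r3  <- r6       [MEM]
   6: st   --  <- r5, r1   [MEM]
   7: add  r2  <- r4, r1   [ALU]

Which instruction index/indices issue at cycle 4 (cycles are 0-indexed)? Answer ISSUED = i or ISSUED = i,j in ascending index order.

[0] i0+i1  xor.ALU+sll.ALU  -- pair
[1] i2  mul.MUL  -- WAW r3
[2] i3  sll.ALU  -- RAW r3
[3] i4  mulh.MUL  -- RAW r6
[4] i5  ld.MEM  -- no-port MEM/MEM
[5] i6+i7  st.MEM+add.ALU  -- pair

ISSUED = 5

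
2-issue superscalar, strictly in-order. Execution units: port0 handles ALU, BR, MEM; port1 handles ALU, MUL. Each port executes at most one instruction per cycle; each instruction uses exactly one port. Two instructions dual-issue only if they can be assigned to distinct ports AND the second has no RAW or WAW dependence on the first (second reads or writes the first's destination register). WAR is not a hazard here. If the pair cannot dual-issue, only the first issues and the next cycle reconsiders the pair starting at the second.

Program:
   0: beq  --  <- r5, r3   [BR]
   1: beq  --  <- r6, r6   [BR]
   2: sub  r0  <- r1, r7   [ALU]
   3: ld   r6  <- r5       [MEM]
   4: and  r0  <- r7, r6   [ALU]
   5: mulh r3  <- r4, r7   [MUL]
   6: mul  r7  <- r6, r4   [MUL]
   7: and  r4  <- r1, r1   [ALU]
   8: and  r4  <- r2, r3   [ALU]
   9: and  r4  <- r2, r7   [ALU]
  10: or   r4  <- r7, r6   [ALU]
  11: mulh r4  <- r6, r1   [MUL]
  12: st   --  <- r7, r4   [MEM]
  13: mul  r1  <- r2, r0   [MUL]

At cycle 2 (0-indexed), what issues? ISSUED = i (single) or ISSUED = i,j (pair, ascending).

#0 head=0: beq i0 no-port BR/BR
#1 head=1: beq sub i1/i2 2-wide
#2 head=3: ld i3 RAW r6
#3 head=4: and mulh i4/i5 2-wide
#4 head=6: mul and i6/i7 2-wide
#5 head=8: and i8 WAW r4
#6 head=9: and i9 WAW r4
#7 head=10: or i10 WAW r4
#8 head=11: mulh i11 RAW r4
#9 head=12: st mul i12/i13 2-wide

ISSUED = 3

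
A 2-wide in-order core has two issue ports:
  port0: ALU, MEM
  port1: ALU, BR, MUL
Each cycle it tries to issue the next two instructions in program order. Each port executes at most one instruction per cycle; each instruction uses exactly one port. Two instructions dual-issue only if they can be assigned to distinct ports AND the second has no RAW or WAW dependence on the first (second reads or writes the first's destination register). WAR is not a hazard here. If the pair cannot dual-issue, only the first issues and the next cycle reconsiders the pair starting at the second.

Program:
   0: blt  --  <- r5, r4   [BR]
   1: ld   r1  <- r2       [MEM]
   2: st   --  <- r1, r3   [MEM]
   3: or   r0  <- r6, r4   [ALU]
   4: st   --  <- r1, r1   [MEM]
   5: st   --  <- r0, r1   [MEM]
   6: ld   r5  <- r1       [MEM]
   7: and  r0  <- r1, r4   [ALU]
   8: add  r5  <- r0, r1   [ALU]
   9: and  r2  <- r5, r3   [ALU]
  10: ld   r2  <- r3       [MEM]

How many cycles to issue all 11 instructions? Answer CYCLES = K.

CYCLES = 8

t=0 i0&i1:blt ld ; pair
t=1 i2&i3:st or ; pair
t=2 i4:st ; no-port MEM/MEM
t=3 i5:st ; no-port MEM/MEM
t=4 i6&i7:ld and ; pair
t=5 i8:add ; RAW r5
t=6 i9:and ; WAW r2
t=7 i10:ld ; tail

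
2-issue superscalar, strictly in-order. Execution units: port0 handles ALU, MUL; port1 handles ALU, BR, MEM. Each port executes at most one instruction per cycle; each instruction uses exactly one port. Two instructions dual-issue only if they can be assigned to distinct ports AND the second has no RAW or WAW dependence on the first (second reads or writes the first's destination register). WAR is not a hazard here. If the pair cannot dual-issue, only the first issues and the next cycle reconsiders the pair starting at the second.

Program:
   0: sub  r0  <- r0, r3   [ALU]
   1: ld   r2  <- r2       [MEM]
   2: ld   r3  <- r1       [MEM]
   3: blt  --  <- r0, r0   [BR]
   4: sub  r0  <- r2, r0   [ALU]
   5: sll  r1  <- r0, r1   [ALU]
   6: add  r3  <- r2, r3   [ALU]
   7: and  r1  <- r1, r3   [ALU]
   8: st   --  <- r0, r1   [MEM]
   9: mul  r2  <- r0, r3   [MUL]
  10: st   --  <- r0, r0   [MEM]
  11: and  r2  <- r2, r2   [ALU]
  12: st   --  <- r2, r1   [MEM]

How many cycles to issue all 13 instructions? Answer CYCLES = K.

CYCLES = 8

[0] i0+i1  sub ld  -- dual
[1] i2  ld  -- no-port MEM/BR
[2] i3+i4  blt sub  -- dual
[3] i5+i6  sll add  -- dual
[4] i7  and  -- RAW r1
[5] i8+i9  st mul  -- dual
[6] i10+i11  st and  -- dual
[7] i12  st  -- tail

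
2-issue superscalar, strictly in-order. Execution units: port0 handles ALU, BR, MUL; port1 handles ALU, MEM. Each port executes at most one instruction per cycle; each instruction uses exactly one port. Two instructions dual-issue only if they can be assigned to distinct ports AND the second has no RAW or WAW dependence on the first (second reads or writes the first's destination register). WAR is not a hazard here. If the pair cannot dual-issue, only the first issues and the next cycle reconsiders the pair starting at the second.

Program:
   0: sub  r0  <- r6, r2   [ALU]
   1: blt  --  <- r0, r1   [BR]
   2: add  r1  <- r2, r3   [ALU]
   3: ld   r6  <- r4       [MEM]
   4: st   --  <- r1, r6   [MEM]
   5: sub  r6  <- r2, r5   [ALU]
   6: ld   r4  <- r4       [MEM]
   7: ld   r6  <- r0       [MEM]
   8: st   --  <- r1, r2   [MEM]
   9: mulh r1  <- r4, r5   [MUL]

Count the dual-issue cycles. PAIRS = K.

#0 head=0: sub.ALU i0 RAW r0
#1 head=1: blt.BR+add.ALU i1,i2 2-wide
#2 head=3: ld.MEM i3 no-port MEM/MEM
#3 head=4: st.MEM+sub.ALU i4,i5 2-wide
#4 head=6: ld.MEM i6 no-port MEM/MEM
#5 head=7: ld.MEM i7 no-port MEM/MEM
#6 head=8: st.MEM+mulh.MUL i8,i9 2-wide

PAIRS = 3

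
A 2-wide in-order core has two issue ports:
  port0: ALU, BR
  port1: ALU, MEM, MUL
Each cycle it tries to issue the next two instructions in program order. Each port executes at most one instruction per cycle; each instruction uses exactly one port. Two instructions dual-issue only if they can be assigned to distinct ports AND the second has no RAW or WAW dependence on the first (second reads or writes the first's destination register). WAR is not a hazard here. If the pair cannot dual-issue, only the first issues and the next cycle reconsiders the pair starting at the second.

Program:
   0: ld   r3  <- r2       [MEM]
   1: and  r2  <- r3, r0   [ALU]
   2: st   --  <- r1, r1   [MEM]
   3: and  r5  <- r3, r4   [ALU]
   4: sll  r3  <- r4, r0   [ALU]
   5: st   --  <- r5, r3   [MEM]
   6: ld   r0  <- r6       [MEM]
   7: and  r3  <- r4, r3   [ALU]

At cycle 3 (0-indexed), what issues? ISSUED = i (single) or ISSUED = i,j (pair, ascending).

t=0 i0:ld.MEM ; RAW r3
t=1 i1&i2:and.ALU;st.MEM ; dual
t=2 i3&i4:and.ALU;sll.ALU ; dual
t=3 i5:st.MEM ; no-port MEM/MEM
t=4 i6&i7:ld.MEM;and.ALU ; dual

ISSUED = 5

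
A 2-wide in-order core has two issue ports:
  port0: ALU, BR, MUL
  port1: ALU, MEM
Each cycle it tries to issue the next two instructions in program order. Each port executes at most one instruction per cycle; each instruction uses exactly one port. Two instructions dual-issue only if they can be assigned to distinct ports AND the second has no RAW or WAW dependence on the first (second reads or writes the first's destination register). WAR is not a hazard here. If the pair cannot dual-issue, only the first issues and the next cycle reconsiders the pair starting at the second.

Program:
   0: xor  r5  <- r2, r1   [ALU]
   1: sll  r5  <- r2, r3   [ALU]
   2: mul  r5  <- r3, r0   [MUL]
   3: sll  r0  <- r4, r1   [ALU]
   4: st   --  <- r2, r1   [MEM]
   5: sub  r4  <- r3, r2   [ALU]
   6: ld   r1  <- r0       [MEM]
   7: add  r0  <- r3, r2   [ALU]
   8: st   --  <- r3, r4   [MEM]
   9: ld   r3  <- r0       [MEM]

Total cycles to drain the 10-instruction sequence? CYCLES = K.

t=0 i0:xor ; WAW r5
t=1 i1:sll ; WAW r5
t=2 i2,i3:mul+sll ; 2-wide
t=3 i4,i5:st+sub ; 2-wide
t=4 i6,i7:ld+add ; 2-wide
t=5 i8:st ; no-port MEM/MEM
t=6 i9:ld ; tail

CYCLES = 7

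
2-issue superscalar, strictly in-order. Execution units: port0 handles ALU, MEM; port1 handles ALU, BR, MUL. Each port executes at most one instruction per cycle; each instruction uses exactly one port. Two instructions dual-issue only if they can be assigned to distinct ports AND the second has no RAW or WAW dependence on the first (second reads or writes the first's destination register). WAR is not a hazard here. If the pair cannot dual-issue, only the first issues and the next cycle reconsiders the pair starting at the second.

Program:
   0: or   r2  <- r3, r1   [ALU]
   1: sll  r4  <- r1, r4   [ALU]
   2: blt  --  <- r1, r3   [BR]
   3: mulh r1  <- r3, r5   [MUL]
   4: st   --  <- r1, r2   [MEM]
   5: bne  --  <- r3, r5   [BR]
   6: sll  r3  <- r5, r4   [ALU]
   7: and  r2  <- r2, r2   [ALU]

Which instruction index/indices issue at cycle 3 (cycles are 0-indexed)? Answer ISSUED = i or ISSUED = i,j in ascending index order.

ISSUED = 4,5

t=0 i0/i1:or.ALU;sll.ALU ; 2-wide
t=1 i2:blt.BR ; no-port BR/MUL
t=2 i3:mulh.MUL ; RAW r1
t=3 i4/i5:st.MEM;bne.BR ; 2-wide
t=4 i6/i7:sll.ALU;and.ALU ; 2-wide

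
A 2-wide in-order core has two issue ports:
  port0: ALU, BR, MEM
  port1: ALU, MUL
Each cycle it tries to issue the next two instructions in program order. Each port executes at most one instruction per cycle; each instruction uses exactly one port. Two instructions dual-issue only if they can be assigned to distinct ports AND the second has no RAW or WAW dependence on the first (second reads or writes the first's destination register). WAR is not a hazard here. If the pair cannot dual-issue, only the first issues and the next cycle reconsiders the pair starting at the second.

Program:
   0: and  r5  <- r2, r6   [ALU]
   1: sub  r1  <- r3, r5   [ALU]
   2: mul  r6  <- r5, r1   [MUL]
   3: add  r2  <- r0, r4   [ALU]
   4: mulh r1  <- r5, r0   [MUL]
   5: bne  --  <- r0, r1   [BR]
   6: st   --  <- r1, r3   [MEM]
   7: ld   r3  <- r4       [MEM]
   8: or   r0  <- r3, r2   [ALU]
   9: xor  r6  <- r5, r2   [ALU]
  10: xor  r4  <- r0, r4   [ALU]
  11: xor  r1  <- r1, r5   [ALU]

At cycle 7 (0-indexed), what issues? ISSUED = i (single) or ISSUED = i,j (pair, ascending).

t=0 i0:and ; RAW r5
t=1 i1:sub ; RAW r1
t=2 i2,i3:mul add ; pair
t=3 i4:mulh ; RAW r1
t=4 i5:bne ; no-port BR/MEM
t=5 i6:st ; no-port MEM/MEM
t=6 i7:ld ; RAW r3
t=7 i8,i9:or xor ; pair
t=8 i10,i11:xor xor ; pair

ISSUED = 8,9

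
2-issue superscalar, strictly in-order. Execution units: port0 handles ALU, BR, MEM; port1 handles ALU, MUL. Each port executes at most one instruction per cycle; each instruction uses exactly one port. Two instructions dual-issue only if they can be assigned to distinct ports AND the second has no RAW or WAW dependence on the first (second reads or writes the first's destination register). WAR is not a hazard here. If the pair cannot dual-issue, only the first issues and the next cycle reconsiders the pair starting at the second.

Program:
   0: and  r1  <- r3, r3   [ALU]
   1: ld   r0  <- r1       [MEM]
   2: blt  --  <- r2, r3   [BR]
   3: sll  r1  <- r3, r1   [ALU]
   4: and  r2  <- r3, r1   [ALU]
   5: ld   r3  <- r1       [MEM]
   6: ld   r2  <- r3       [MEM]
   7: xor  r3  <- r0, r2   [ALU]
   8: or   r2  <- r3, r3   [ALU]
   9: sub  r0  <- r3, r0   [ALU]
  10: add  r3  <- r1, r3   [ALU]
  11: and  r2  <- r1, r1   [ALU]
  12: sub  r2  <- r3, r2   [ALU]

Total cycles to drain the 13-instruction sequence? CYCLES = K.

CYCLES = 9

[0] i0  and  -- RAW r1
[1] i1  ld  -- no-port MEM/BR
[2] i2/i3  blt+sll  -- pair
[3] i4/i5  and+ld  -- pair
[4] i6  ld  -- RAW r2
[5] i7  xor  -- RAW r3
[6] i8/i9  or+sub  -- pair
[7] i10/i11  add+and  -- pair
[8] i12  sub  -- tail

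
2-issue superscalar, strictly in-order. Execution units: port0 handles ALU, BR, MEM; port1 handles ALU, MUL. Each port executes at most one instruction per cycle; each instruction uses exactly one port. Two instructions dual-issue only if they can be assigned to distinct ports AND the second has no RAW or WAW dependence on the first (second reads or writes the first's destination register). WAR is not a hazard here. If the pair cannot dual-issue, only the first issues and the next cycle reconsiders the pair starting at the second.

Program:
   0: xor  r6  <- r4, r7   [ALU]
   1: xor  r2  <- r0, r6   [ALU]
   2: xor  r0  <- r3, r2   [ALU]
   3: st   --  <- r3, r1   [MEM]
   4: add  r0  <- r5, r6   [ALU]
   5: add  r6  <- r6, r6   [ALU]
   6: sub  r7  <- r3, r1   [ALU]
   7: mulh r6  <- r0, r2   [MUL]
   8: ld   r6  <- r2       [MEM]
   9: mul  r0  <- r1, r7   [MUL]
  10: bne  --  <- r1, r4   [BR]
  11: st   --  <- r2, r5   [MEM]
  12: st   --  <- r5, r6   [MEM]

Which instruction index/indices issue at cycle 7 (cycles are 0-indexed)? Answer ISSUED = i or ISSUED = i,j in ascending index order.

t=0 i0:xor ; RAW r6
t=1 i1:xor ; RAW r2
t=2 i2+i3:xor st ; pair
t=3 i4+i5:add add ; pair
t=4 i6+i7:sub mulh ; pair
t=5 i8+i9:ld mul ; pair
t=6 i10:bne ; no-port BR/MEM
t=7 i11:st ; no-port MEM/MEM
t=8 i12:st ; tail

ISSUED = 11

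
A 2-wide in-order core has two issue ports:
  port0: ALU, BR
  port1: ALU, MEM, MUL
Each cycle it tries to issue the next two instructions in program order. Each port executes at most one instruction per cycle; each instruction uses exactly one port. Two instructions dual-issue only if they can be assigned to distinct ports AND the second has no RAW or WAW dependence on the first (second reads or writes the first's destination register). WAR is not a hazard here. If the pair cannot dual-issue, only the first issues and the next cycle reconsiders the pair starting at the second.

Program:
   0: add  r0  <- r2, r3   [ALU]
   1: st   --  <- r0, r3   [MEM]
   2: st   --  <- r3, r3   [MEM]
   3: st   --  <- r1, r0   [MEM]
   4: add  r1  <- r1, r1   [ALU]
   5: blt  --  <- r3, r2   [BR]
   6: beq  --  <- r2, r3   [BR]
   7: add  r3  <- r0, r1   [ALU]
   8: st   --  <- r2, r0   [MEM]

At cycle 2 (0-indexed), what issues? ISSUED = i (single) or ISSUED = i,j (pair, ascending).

  cy0 -> i0 (add.ALU) RAW r0
  cy1 -> i1 (st.MEM) no-port MEM/MEM
  cy2 -> i2 (st.MEM) no-port MEM/MEM
  cy3 -> i3&i4 (st.MEM;add.ALU) 2-wide
  cy4 -> i5 (blt.BR) no-port BR/BR
  cy5 -> i6&i7 (beq.BR;add.ALU) 2-wide
  cy6 -> i8 (st.MEM) tail

ISSUED = 2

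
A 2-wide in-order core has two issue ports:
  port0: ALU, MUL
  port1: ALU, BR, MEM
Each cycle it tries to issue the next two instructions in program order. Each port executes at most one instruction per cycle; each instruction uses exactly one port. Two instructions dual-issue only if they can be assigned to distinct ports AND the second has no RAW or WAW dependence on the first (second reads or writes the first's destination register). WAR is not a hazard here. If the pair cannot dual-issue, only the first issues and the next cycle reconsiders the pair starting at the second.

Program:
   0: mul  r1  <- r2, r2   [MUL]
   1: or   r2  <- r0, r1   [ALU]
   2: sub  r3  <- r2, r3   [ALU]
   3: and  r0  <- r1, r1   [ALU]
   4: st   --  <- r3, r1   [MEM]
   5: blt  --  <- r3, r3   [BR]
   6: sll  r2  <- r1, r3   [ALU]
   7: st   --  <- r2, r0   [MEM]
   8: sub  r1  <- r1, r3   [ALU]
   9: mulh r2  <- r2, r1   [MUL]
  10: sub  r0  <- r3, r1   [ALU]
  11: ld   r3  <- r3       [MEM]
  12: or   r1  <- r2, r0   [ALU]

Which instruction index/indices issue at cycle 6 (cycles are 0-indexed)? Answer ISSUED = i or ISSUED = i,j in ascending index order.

ISSUED = 9,10

c0: i0 mul  RAW r1
c1: i1 or  RAW r2
c2: i2,i3 sub+and  pair
c3: i4 st  no-port MEM/BR
c4: i5,i6 blt+sll  pair
c5: i7,i8 st+sub  pair
c6: i9,i10 mulh+sub  pair
c7: i11,i12 ld+or  pair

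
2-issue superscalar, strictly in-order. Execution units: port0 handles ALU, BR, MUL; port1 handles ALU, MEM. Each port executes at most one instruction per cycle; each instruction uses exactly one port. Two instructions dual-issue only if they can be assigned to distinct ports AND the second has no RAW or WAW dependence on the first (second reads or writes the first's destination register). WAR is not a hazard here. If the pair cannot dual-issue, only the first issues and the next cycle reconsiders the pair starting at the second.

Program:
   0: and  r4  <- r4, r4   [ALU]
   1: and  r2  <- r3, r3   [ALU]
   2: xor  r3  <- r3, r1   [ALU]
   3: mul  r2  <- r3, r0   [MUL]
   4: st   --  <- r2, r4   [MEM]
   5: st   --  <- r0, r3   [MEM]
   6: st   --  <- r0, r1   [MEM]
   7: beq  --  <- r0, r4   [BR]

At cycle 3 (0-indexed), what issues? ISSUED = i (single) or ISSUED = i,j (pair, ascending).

ISSUED = 4

t=0 i0&i1:and and ; dual
t=1 i2:xor ; RAW r3
t=2 i3:mul ; RAW r2
t=3 i4:st ; no-port MEM/MEM
t=4 i5:st ; no-port MEM/MEM
t=5 i6&i7:st beq ; dual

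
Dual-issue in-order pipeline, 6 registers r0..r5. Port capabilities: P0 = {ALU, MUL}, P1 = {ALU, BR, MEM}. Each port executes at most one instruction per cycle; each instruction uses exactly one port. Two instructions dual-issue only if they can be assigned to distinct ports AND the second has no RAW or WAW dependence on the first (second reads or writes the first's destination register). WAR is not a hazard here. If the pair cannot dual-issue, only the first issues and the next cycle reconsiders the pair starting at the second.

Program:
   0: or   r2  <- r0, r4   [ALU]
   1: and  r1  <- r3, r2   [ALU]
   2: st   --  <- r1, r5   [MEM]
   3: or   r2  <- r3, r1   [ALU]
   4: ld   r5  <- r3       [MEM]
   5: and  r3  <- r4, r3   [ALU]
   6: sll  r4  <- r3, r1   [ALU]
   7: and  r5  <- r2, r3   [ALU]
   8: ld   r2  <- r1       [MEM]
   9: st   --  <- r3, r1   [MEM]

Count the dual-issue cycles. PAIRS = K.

c0: i0 or  RAW r2
c1: i1 and  RAW r1
c2: i2,i3 st or  2-wide
c3: i4,i5 ld and  2-wide
c4: i6,i7 sll and  2-wide
c5: i8 ld  no-port MEM/MEM
c6: i9 st  tail

PAIRS = 3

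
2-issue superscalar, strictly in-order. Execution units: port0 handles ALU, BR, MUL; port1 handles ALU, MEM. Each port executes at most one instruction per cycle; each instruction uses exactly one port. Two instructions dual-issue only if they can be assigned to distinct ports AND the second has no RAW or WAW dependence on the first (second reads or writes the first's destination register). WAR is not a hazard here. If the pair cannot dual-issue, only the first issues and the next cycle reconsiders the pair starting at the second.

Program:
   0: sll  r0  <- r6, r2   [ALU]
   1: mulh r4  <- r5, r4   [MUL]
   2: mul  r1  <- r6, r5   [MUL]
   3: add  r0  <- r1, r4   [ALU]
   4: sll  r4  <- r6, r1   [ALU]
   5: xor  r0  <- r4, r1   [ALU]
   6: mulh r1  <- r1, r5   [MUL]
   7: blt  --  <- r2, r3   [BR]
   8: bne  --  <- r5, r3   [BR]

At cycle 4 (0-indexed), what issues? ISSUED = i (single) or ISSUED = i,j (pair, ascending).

#0 head=0: sll+mulh i0,i1 2-wide
#1 head=2: mul i2 RAW r1
#2 head=3: add+sll i3,i4 2-wide
#3 head=5: xor+mulh i5,i6 2-wide
#4 head=7: blt i7 no-port BR/BR
#5 head=8: bne i8 tail

ISSUED = 7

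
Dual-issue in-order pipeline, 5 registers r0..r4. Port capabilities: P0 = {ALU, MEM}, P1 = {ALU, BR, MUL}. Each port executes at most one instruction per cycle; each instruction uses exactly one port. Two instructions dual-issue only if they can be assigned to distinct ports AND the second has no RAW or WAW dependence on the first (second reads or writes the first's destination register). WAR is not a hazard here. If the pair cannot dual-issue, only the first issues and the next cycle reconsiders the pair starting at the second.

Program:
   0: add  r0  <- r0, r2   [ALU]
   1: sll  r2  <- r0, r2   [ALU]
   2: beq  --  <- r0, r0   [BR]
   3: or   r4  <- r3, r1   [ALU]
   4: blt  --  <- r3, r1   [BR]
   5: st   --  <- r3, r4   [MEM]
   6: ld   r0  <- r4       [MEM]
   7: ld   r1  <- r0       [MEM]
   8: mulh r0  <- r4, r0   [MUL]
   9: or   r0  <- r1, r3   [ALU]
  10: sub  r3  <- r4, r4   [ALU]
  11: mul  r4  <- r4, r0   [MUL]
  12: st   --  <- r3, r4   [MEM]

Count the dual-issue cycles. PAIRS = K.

PAIRS = 4

[0] i0  add  -- RAW r0
[1] i1&i2  sll;beq  -- dual
[2] i3&i4  or;blt  -- dual
[3] i5  st  -- no-port MEM/MEM
[4] i6  ld  -- no-port MEM/MEM
[5] i7&i8  ld;mulh  -- dual
[6] i9&i10  or;sub  -- dual
[7] i11  mul  -- RAW r4
[8] i12  st  -- tail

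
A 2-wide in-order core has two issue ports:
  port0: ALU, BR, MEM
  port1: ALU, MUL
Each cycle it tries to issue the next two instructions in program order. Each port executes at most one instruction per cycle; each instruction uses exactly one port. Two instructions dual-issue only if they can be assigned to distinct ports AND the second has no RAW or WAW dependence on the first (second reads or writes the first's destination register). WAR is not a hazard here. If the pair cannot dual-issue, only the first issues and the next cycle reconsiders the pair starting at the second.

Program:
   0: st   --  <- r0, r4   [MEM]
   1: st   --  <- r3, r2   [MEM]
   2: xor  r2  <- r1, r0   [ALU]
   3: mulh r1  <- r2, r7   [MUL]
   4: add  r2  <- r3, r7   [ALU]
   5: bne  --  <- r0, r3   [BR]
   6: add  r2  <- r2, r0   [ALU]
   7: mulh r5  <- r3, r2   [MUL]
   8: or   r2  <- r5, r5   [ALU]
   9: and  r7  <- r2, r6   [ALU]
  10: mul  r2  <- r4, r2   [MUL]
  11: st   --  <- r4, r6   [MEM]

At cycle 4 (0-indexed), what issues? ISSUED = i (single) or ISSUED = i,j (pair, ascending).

c0: i0 st.MEM  no-port MEM/MEM
c1: i1/i2 st.MEM/xor.ALU  dual
c2: i3/i4 mulh.MUL/add.ALU  dual
c3: i5/i6 bne.BR/add.ALU  dual
c4: i7 mulh.MUL  RAW r5
c5: i8 or.ALU  RAW r2
c6: i9/i10 and.ALU/mul.MUL  dual
c7: i11 st.MEM  tail

ISSUED = 7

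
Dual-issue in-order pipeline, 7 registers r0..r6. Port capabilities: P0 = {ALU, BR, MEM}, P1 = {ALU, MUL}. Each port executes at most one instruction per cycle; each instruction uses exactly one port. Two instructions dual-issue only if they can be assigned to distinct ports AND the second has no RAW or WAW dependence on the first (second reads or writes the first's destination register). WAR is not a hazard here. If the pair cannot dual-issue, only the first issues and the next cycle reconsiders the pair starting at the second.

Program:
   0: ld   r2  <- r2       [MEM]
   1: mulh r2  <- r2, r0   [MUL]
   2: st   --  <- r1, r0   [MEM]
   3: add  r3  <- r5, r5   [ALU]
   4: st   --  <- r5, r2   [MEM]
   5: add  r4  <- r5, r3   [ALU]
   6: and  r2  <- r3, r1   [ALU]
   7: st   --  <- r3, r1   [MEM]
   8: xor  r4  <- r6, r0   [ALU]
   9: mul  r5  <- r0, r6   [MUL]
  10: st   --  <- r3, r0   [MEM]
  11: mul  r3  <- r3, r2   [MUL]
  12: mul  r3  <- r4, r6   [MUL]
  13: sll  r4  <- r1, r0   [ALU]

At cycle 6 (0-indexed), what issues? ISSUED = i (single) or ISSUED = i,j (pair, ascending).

[0] i0  ld  -- RAW+WAW r2
[1] i1,i2  mulh;st  -- 2-wide
[2] i3,i4  add;st  -- 2-wide
[3] i5,i6  add;and  -- 2-wide
[4] i7,i8  st;xor  -- 2-wide
[5] i9,i10  mul;st  -- 2-wide
[6] i11  mul  -- no-port MUL/MUL
[7] i12,i13  mul;sll  -- 2-wide

ISSUED = 11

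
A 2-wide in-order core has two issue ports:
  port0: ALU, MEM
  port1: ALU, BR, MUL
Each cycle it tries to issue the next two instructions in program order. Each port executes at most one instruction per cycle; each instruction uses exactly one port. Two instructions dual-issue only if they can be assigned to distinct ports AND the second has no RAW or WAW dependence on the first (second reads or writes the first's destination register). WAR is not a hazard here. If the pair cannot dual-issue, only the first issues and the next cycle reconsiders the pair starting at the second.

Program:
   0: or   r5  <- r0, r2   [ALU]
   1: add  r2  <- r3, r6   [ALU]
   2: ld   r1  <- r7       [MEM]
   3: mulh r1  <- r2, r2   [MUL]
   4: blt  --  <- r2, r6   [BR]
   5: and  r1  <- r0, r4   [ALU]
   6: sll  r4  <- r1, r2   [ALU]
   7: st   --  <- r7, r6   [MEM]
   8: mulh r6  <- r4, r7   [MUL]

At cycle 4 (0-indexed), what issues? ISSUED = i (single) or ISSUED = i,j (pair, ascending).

ISSUED = 6,7

[0] i0/i1  or.ALU+add.ALU  -- 2-wide
[1] i2  ld.MEM  -- WAW r1
[2] i3  mulh.MUL  -- no-port MUL/BR
[3] i4/i5  blt.BR+and.ALU  -- 2-wide
[4] i6/i7  sll.ALU+st.MEM  -- 2-wide
[5] i8  mulh.MUL  -- tail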